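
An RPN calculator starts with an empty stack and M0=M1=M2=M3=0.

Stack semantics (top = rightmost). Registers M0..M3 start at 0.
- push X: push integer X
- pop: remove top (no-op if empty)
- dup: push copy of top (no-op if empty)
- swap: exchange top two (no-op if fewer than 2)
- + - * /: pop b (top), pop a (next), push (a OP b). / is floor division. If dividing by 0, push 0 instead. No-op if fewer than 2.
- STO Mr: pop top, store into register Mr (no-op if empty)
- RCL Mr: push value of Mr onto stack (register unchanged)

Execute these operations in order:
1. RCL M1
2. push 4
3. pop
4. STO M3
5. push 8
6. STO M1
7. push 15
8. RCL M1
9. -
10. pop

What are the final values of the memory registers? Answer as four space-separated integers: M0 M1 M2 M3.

Answer: 0 8 0 0

Derivation:
After op 1 (RCL M1): stack=[0] mem=[0,0,0,0]
After op 2 (push 4): stack=[0,4] mem=[0,0,0,0]
After op 3 (pop): stack=[0] mem=[0,0,0,0]
After op 4 (STO M3): stack=[empty] mem=[0,0,0,0]
After op 5 (push 8): stack=[8] mem=[0,0,0,0]
After op 6 (STO M1): stack=[empty] mem=[0,8,0,0]
After op 7 (push 15): stack=[15] mem=[0,8,0,0]
After op 8 (RCL M1): stack=[15,8] mem=[0,8,0,0]
After op 9 (-): stack=[7] mem=[0,8,0,0]
After op 10 (pop): stack=[empty] mem=[0,8,0,0]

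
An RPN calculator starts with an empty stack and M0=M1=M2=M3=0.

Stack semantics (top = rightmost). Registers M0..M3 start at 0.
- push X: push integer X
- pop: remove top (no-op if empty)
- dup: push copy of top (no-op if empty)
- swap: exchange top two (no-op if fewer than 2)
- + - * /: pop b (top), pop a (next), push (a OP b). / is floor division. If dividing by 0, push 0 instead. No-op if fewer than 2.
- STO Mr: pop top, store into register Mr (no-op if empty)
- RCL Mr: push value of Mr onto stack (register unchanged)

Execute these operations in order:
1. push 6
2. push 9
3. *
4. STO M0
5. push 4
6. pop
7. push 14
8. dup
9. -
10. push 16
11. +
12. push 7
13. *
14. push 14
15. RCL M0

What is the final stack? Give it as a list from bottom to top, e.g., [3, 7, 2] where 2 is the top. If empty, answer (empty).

Answer: [112, 14, 54]

Derivation:
After op 1 (push 6): stack=[6] mem=[0,0,0,0]
After op 2 (push 9): stack=[6,9] mem=[0,0,0,0]
After op 3 (*): stack=[54] mem=[0,0,0,0]
After op 4 (STO M0): stack=[empty] mem=[54,0,0,0]
After op 5 (push 4): stack=[4] mem=[54,0,0,0]
After op 6 (pop): stack=[empty] mem=[54,0,0,0]
After op 7 (push 14): stack=[14] mem=[54,0,0,0]
After op 8 (dup): stack=[14,14] mem=[54,0,0,0]
After op 9 (-): stack=[0] mem=[54,0,0,0]
After op 10 (push 16): stack=[0,16] mem=[54,0,0,0]
After op 11 (+): stack=[16] mem=[54,0,0,0]
After op 12 (push 7): stack=[16,7] mem=[54,0,0,0]
After op 13 (*): stack=[112] mem=[54,0,0,0]
After op 14 (push 14): stack=[112,14] mem=[54,0,0,0]
After op 15 (RCL M0): stack=[112,14,54] mem=[54,0,0,0]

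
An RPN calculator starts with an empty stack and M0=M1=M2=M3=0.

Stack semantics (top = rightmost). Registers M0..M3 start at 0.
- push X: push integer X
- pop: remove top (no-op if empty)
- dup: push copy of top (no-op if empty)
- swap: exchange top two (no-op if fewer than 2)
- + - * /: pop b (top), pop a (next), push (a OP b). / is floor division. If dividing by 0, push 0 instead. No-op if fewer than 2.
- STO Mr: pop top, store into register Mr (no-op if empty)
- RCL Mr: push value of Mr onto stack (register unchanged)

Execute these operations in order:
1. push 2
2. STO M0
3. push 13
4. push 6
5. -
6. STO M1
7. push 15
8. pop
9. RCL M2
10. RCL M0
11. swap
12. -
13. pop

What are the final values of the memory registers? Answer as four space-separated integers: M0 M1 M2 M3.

Answer: 2 7 0 0

Derivation:
After op 1 (push 2): stack=[2] mem=[0,0,0,0]
After op 2 (STO M0): stack=[empty] mem=[2,0,0,0]
After op 3 (push 13): stack=[13] mem=[2,0,0,0]
After op 4 (push 6): stack=[13,6] mem=[2,0,0,0]
After op 5 (-): stack=[7] mem=[2,0,0,0]
After op 6 (STO M1): stack=[empty] mem=[2,7,0,0]
After op 7 (push 15): stack=[15] mem=[2,7,0,0]
After op 8 (pop): stack=[empty] mem=[2,7,0,0]
After op 9 (RCL M2): stack=[0] mem=[2,7,0,0]
After op 10 (RCL M0): stack=[0,2] mem=[2,7,0,0]
After op 11 (swap): stack=[2,0] mem=[2,7,0,0]
After op 12 (-): stack=[2] mem=[2,7,0,0]
After op 13 (pop): stack=[empty] mem=[2,7,0,0]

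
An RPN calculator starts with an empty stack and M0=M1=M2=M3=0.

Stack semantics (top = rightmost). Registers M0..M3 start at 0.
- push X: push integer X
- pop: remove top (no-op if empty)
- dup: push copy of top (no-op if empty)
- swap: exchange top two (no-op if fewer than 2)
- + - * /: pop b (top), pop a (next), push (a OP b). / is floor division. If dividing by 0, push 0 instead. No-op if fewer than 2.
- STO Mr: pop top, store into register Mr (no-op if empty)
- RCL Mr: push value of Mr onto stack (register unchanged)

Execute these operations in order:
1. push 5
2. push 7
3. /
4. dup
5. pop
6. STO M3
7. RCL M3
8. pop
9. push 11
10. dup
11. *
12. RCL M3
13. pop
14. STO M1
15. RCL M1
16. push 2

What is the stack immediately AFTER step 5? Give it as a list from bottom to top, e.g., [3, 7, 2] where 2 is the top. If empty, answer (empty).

After op 1 (push 5): stack=[5] mem=[0,0,0,0]
After op 2 (push 7): stack=[5,7] mem=[0,0,0,0]
After op 3 (/): stack=[0] mem=[0,0,0,0]
After op 4 (dup): stack=[0,0] mem=[0,0,0,0]
After op 5 (pop): stack=[0] mem=[0,0,0,0]

[0]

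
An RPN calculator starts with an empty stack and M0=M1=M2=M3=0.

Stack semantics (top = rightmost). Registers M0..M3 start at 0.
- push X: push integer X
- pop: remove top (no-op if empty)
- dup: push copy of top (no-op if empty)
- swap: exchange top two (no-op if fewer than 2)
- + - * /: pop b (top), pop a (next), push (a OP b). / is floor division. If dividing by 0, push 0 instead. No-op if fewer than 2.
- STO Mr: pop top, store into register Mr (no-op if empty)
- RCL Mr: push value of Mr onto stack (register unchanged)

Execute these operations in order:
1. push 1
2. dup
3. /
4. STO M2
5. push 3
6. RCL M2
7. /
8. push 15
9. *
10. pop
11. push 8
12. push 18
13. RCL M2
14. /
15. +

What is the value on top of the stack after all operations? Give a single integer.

Answer: 26

Derivation:
After op 1 (push 1): stack=[1] mem=[0,0,0,0]
After op 2 (dup): stack=[1,1] mem=[0,0,0,0]
After op 3 (/): stack=[1] mem=[0,0,0,0]
After op 4 (STO M2): stack=[empty] mem=[0,0,1,0]
After op 5 (push 3): stack=[3] mem=[0,0,1,0]
After op 6 (RCL M2): stack=[3,1] mem=[0,0,1,0]
After op 7 (/): stack=[3] mem=[0,0,1,0]
After op 8 (push 15): stack=[3,15] mem=[0,0,1,0]
After op 9 (*): stack=[45] mem=[0,0,1,0]
After op 10 (pop): stack=[empty] mem=[0,0,1,0]
After op 11 (push 8): stack=[8] mem=[0,0,1,0]
After op 12 (push 18): stack=[8,18] mem=[0,0,1,0]
After op 13 (RCL M2): stack=[8,18,1] mem=[0,0,1,0]
After op 14 (/): stack=[8,18] mem=[0,0,1,0]
After op 15 (+): stack=[26] mem=[0,0,1,0]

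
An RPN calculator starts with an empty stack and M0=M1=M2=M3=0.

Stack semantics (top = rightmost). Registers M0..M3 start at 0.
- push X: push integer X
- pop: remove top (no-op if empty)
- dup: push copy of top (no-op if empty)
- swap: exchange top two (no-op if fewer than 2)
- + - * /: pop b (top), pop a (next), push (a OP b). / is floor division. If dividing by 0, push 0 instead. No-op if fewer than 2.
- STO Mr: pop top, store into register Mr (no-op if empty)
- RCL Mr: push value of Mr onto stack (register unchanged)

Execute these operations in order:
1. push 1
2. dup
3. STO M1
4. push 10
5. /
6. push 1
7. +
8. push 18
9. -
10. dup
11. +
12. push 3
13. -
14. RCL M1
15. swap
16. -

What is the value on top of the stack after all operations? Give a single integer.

After op 1 (push 1): stack=[1] mem=[0,0,0,0]
After op 2 (dup): stack=[1,1] mem=[0,0,0,0]
After op 3 (STO M1): stack=[1] mem=[0,1,0,0]
After op 4 (push 10): stack=[1,10] mem=[0,1,0,0]
After op 5 (/): stack=[0] mem=[0,1,0,0]
After op 6 (push 1): stack=[0,1] mem=[0,1,0,0]
After op 7 (+): stack=[1] mem=[0,1,0,0]
After op 8 (push 18): stack=[1,18] mem=[0,1,0,0]
After op 9 (-): stack=[-17] mem=[0,1,0,0]
After op 10 (dup): stack=[-17,-17] mem=[0,1,0,0]
After op 11 (+): stack=[-34] mem=[0,1,0,0]
After op 12 (push 3): stack=[-34,3] mem=[0,1,0,0]
After op 13 (-): stack=[-37] mem=[0,1,0,0]
After op 14 (RCL M1): stack=[-37,1] mem=[0,1,0,0]
After op 15 (swap): stack=[1,-37] mem=[0,1,0,0]
After op 16 (-): stack=[38] mem=[0,1,0,0]

Answer: 38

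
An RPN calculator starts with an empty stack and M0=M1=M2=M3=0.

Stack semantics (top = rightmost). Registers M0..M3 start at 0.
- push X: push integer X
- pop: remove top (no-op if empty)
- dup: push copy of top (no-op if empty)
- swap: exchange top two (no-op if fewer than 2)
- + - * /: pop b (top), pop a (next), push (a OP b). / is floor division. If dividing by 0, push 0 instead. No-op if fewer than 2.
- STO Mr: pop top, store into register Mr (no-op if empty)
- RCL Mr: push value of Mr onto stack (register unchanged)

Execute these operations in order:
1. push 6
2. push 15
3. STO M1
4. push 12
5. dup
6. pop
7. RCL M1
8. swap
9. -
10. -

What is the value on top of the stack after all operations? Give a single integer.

After op 1 (push 6): stack=[6] mem=[0,0,0,0]
After op 2 (push 15): stack=[6,15] mem=[0,0,0,0]
After op 3 (STO M1): stack=[6] mem=[0,15,0,0]
After op 4 (push 12): stack=[6,12] mem=[0,15,0,0]
After op 5 (dup): stack=[6,12,12] mem=[0,15,0,0]
After op 6 (pop): stack=[6,12] mem=[0,15,0,0]
After op 7 (RCL M1): stack=[6,12,15] mem=[0,15,0,0]
After op 8 (swap): stack=[6,15,12] mem=[0,15,0,0]
After op 9 (-): stack=[6,3] mem=[0,15,0,0]
After op 10 (-): stack=[3] mem=[0,15,0,0]

Answer: 3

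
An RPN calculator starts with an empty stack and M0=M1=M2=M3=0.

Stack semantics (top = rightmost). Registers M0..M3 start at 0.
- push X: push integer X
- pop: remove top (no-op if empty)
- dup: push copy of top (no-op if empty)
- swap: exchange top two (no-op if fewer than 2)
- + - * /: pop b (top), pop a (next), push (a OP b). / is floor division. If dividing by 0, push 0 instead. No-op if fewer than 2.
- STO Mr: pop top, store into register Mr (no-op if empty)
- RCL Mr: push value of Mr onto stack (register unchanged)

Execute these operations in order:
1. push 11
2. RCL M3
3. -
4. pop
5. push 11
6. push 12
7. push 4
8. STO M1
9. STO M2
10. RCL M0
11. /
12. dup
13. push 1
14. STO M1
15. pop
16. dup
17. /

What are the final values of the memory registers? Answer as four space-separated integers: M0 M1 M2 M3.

After op 1 (push 11): stack=[11] mem=[0,0,0,0]
After op 2 (RCL M3): stack=[11,0] mem=[0,0,0,0]
After op 3 (-): stack=[11] mem=[0,0,0,0]
After op 4 (pop): stack=[empty] mem=[0,0,0,0]
After op 5 (push 11): stack=[11] mem=[0,0,0,0]
After op 6 (push 12): stack=[11,12] mem=[0,0,0,0]
After op 7 (push 4): stack=[11,12,4] mem=[0,0,0,0]
After op 8 (STO M1): stack=[11,12] mem=[0,4,0,0]
After op 9 (STO M2): stack=[11] mem=[0,4,12,0]
After op 10 (RCL M0): stack=[11,0] mem=[0,4,12,0]
After op 11 (/): stack=[0] mem=[0,4,12,0]
After op 12 (dup): stack=[0,0] mem=[0,4,12,0]
After op 13 (push 1): stack=[0,0,1] mem=[0,4,12,0]
After op 14 (STO M1): stack=[0,0] mem=[0,1,12,0]
After op 15 (pop): stack=[0] mem=[0,1,12,0]
After op 16 (dup): stack=[0,0] mem=[0,1,12,0]
After op 17 (/): stack=[0] mem=[0,1,12,0]

Answer: 0 1 12 0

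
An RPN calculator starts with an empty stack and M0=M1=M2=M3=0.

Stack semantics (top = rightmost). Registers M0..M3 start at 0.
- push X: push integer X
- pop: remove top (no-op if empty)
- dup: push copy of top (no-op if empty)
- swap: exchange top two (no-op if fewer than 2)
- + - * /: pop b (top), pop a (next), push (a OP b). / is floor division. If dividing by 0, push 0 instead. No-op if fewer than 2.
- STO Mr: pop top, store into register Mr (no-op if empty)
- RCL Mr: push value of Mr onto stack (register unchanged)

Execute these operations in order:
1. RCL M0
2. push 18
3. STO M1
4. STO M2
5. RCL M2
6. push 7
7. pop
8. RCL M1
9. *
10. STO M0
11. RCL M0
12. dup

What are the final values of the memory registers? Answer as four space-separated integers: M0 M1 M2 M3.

Answer: 0 18 0 0

Derivation:
After op 1 (RCL M0): stack=[0] mem=[0,0,0,0]
After op 2 (push 18): stack=[0,18] mem=[0,0,0,0]
After op 3 (STO M1): stack=[0] mem=[0,18,0,0]
After op 4 (STO M2): stack=[empty] mem=[0,18,0,0]
After op 5 (RCL M2): stack=[0] mem=[0,18,0,0]
After op 6 (push 7): stack=[0,7] mem=[0,18,0,0]
After op 7 (pop): stack=[0] mem=[0,18,0,0]
After op 8 (RCL M1): stack=[0,18] mem=[0,18,0,0]
After op 9 (*): stack=[0] mem=[0,18,0,0]
After op 10 (STO M0): stack=[empty] mem=[0,18,0,0]
After op 11 (RCL M0): stack=[0] mem=[0,18,0,0]
After op 12 (dup): stack=[0,0] mem=[0,18,0,0]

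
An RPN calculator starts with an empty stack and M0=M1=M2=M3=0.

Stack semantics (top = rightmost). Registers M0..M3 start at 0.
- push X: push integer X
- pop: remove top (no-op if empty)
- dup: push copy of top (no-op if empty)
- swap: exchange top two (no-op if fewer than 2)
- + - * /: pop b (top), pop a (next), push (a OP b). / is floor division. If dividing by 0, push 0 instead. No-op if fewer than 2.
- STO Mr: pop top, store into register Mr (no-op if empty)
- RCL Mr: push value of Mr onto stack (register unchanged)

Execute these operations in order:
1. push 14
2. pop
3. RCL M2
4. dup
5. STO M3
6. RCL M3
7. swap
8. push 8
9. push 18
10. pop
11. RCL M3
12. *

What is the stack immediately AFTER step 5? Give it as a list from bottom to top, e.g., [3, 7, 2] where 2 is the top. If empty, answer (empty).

After op 1 (push 14): stack=[14] mem=[0,0,0,0]
After op 2 (pop): stack=[empty] mem=[0,0,0,0]
After op 3 (RCL M2): stack=[0] mem=[0,0,0,0]
After op 4 (dup): stack=[0,0] mem=[0,0,0,0]
After op 5 (STO M3): stack=[0] mem=[0,0,0,0]

[0]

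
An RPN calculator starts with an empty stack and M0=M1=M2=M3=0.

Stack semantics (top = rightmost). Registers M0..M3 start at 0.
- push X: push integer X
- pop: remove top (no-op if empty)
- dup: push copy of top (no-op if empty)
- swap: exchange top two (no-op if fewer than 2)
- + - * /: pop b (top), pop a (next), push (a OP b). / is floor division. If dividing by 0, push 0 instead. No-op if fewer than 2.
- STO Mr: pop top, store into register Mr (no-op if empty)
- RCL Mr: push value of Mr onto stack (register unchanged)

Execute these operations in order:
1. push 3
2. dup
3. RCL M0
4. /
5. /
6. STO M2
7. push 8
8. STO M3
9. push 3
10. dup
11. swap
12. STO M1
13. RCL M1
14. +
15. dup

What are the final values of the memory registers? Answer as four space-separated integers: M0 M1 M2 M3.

After op 1 (push 3): stack=[3] mem=[0,0,0,0]
After op 2 (dup): stack=[3,3] mem=[0,0,0,0]
After op 3 (RCL M0): stack=[3,3,0] mem=[0,0,0,0]
After op 4 (/): stack=[3,0] mem=[0,0,0,0]
After op 5 (/): stack=[0] mem=[0,0,0,0]
After op 6 (STO M2): stack=[empty] mem=[0,0,0,0]
After op 7 (push 8): stack=[8] mem=[0,0,0,0]
After op 8 (STO M3): stack=[empty] mem=[0,0,0,8]
After op 9 (push 3): stack=[3] mem=[0,0,0,8]
After op 10 (dup): stack=[3,3] mem=[0,0,0,8]
After op 11 (swap): stack=[3,3] mem=[0,0,0,8]
After op 12 (STO M1): stack=[3] mem=[0,3,0,8]
After op 13 (RCL M1): stack=[3,3] mem=[0,3,0,8]
After op 14 (+): stack=[6] mem=[0,3,0,8]
After op 15 (dup): stack=[6,6] mem=[0,3,0,8]

Answer: 0 3 0 8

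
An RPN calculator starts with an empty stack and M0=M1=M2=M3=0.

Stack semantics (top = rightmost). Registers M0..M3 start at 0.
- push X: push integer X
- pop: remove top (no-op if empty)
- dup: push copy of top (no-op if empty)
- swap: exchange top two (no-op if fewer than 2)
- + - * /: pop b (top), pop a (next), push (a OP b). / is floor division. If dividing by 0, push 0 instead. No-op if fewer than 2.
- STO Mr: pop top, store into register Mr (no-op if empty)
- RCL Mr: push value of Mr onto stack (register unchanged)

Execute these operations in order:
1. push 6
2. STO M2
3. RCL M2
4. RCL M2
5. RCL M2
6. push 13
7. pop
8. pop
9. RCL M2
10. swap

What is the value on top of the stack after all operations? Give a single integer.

Answer: 6

Derivation:
After op 1 (push 6): stack=[6] mem=[0,0,0,0]
After op 2 (STO M2): stack=[empty] mem=[0,0,6,0]
After op 3 (RCL M2): stack=[6] mem=[0,0,6,0]
After op 4 (RCL M2): stack=[6,6] mem=[0,0,6,0]
After op 5 (RCL M2): stack=[6,6,6] mem=[0,0,6,0]
After op 6 (push 13): stack=[6,6,6,13] mem=[0,0,6,0]
After op 7 (pop): stack=[6,6,6] mem=[0,0,6,0]
After op 8 (pop): stack=[6,6] mem=[0,0,6,0]
After op 9 (RCL M2): stack=[6,6,6] mem=[0,0,6,0]
After op 10 (swap): stack=[6,6,6] mem=[0,0,6,0]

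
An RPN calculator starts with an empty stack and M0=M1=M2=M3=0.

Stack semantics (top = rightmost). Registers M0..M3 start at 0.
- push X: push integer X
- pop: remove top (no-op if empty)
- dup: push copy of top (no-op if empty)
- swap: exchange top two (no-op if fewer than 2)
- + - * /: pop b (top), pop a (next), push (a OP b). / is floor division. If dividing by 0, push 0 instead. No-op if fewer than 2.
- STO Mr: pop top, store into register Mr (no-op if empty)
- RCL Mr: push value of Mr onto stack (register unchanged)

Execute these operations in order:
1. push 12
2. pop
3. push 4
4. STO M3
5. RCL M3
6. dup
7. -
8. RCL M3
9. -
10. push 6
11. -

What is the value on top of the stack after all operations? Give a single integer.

After op 1 (push 12): stack=[12] mem=[0,0,0,0]
After op 2 (pop): stack=[empty] mem=[0,0,0,0]
After op 3 (push 4): stack=[4] mem=[0,0,0,0]
After op 4 (STO M3): stack=[empty] mem=[0,0,0,4]
After op 5 (RCL M3): stack=[4] mem=[0,0,0,4]
After op 6 (dup): stack=[4,4] mem=[0,0,0,4]
After op 7 (-): stack=[0] mem=[0,0,0,4]
After op 8 (RCL M3): stack=[0,4] mem=[0,0,0,4]
After op 9 (-): stack=[-4] mem=[0,0,0,4]
After op 10 (push 6): stack=[-4,6] mem=[0,0,0,4]
After op 11 (-): stack=[-10] mem=[0,0,0,4]

Answer: -10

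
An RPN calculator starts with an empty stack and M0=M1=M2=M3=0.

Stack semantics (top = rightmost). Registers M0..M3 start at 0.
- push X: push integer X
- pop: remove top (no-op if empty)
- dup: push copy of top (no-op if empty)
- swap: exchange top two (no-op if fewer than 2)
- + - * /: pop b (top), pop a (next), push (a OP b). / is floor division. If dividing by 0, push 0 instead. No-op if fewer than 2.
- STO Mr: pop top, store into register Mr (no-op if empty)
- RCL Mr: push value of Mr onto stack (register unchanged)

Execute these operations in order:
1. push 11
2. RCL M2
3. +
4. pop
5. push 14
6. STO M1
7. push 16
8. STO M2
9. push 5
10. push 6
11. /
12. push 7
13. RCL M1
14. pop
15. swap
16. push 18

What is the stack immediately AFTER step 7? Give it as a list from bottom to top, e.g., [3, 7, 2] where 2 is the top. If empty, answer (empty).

After op 1 (push 11): stack=[11] mem=[0,0,0,0]
After op 2 (RCL M2): stack=[11,0] mem=[0,0,0,0]
After op 3 (+): stack=[11] mem=[0,0,0,0]
After op 4 (pop): stack=[empty] mem=[0,0,0,0]
After op 5 (push 14): stack=[14] mem=[0,0,0,0]
After op 6 (STO M1): stack=[empty] mem=[0,14,0,0]
After op 7 (push 16): stack=[16] mem=[0,14,0,0]

[16]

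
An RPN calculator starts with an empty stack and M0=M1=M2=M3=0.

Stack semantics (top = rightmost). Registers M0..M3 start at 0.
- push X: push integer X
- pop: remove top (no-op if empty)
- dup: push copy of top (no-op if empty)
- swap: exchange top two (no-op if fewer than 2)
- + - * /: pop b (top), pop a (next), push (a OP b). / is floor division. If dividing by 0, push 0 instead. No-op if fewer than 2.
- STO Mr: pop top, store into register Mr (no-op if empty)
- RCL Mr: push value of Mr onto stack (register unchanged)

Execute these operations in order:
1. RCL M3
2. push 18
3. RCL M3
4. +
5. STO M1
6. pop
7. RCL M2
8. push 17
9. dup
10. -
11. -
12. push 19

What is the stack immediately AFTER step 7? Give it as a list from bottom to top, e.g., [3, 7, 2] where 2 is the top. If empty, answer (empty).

After op 1 (RCL M3): stack=[0] mem=[0,0,0,0]
After op 2 (push 18): stack=[0,18] mem=[0,0,0,0]
After op 3 (RCL M3): stack=[0,18,0] mem=[0,0,0,0]
After op 4 (+): stack=[0,18] mem=[0,0,0,0]
After op 5 (STO M1): stack=[0] mem=[0,18,0,0]
After op 6 (pop): stack=[empty] mem=[0,18,0,0]
After op 7 (RCL M2): stack=[0] mem=[0,18,0,0]

[0]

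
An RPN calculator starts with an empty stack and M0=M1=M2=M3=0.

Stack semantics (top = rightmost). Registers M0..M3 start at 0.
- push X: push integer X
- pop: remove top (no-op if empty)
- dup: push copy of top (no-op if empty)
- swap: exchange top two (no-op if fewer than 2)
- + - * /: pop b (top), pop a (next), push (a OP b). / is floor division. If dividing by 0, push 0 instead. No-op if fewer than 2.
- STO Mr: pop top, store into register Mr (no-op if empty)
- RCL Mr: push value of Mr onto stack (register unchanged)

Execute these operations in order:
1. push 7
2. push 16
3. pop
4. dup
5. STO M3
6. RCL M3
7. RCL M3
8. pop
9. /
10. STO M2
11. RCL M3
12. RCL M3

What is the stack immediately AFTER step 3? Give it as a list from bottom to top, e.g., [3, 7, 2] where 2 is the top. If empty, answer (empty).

After op 1 (push 7): stack=[7] mem=[0,0,0,0]
After op 2 (push 16): stack=[7,16] mem=[0,0,0,0]
After op 3 (pop): stack=[7] mem=[0,0,0,0]

[7]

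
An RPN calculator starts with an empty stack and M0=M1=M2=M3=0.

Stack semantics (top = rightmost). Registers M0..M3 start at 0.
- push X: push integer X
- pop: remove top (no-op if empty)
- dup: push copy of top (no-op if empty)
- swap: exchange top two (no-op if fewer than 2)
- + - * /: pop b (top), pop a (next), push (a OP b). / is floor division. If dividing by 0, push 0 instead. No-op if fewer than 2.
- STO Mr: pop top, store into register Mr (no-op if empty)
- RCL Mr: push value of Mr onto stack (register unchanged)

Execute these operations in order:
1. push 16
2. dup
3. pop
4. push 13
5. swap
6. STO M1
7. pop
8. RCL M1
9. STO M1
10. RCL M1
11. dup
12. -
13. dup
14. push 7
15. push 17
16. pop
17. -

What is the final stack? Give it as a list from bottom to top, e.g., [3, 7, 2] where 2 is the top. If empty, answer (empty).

After op 1 (push 16): stack=[16] mem=[0,0,0,0]
After op 2 (dup): stack=[16,16] mem=[0,0,0,0]
After op 3 (pop): stack=[16] mem=[0,0,0,0]
After op 4 (push 13): stack=[16,13] mem=[0,0,0,0]
After op 5 (swap): stack=[13,16] mem=[0,0,0,0]
After op 6 (STO M1): stack=[13] mem=[0,16,0,0]
After op 7 (pop): stack=[empty] mem=[0,16,0,0]
After op 8 (RCL M1): stack=[16] mem=[0,16,0,0]
After op 9 (STO M1): stack=[empty] mem=[0,16,0,0]
After op 10 (RCL M1): stack=[16] mem=[0,16,0,0]
After op 11 (dup): stack=[16,16] mem=[0,16,0,0]
After op 12 (-): stack=[0] mem=[0,16,0,0]
After op 13 (dup): stack=[0,0] mem=[0,16,0,0]
After op 14 (push 7): stack=[0,0,7] mem=[0,16,0,0]
After op 15 (push 17): stack=[0,0,7,17] mem=[0,16,0,0]
After op 16 (pop): stack=[0,0,7] mem=[0,16,0,0]
After op 17 (-): stack=[0,-7] mem=[0,16,0,0]

Answer: [0, -7]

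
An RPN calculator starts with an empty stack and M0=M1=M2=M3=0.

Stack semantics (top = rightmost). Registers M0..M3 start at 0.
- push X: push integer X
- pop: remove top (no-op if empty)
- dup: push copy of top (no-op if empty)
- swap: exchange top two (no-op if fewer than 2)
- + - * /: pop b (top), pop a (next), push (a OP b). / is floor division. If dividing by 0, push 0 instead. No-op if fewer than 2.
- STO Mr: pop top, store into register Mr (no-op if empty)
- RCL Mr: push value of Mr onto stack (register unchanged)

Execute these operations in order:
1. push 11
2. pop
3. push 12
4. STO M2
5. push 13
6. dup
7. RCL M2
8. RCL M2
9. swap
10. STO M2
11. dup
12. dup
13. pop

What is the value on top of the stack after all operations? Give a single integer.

After op 1 (push 11): stack=[11] mem=[0,0,0,0]
After op 2 (pop): stack=[empty] mem=[0,0,0,0]
After op 3 (push 12): stack=[12] mem=[0,0,0,0]
After op 4 (STO M2): stack=[empty] mem=[0,0,12,0]
After op 5 (push 13): stack=[13] mem=[0,0,12,0]
After op 6 (dup): stack=[13,13] mem=[0,0,12,0]
After op 7 (RCL M2): stack=[13,13,12] mem=[0,0,12,0]
After op 8 (RCL M2): stack=[13,13,12,12] mem=[0,0,12,0]
After op 9 (swap): stack=[13,13,12,12] mem=[0,0,12,0]
After op 10 (STO M2): stack=[13,13,12] mem=[0,0,12,0]
After op 11 (dup): stack=[13,13,12,12] mem=[0,0,12,0]
After op 12 (dup): stack=[13,13,12,12,12] mem=[0,0,12,0]
After op 13 (pop): stack=[13,13,12,12] mem=[0,0,12,0]

Answer: 12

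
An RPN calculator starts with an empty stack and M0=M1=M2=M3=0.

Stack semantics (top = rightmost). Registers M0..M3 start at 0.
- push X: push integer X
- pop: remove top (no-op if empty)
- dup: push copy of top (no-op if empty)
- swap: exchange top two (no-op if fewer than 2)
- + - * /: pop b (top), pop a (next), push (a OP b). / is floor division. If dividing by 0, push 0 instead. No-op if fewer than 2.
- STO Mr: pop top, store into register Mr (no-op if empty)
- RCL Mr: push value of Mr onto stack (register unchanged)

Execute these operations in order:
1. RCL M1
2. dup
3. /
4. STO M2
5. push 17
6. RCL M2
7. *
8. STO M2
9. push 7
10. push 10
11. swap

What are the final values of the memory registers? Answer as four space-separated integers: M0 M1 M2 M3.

After op 1 (RCL M1): stack=[0] mem=[0,0,0,0]
After op 2 (dup): stack=[0,0] mem=[0,0,0,0]
After op 3 (/): stack=[0] mem=[0,0,0,0]
After op 4 (STO M2): stack=[empty] mem=[0,0,0,0]
After op 5 (push 17): stack=[17] mem=[0,0,0,0]
After op 6 (RCL M2): stack=[17,0] mem=[0,0,0,0]
After op 7 (*): stack=[0] mem=[0,0,0,0]
After op 8 (STO M2): stack=[empty] mem=[0,0,0,0]
After op 9 (push 7): stack=[7] mem=[0,0,0,0]
After op 10 (push 10): stack=[7,10] mem=[0,0,0,0]
After op 11 (swap): stack=[10,7] mem=[0,0,0,0]

Answer: 0 0 0 0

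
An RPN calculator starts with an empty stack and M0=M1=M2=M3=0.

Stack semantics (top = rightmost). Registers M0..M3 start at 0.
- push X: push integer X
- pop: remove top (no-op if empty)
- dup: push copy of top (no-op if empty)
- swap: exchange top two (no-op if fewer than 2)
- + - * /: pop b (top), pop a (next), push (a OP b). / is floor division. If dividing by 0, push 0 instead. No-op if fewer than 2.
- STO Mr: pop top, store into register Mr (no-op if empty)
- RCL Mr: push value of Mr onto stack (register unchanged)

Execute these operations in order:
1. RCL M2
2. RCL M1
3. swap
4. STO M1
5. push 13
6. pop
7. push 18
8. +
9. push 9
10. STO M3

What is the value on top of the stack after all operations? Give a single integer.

After op 1 (RCL M2): stack=[0] mem=[0,0,0,0]
After op 2 (RCL M1): stack=[0,0] mem=[0,0,0,0]
After op 3 (swap): stack=[0,0] mem=[0,0,0,0]
After op 4 (STO M1): stack=[0] mem=[0,0,0,0]
After op 5 (push 13): stack=[0,13] mem=[0,0,0,0]
After op 6 (pop): stack=[0] mem=[0,0,0,0]
After op 7 (push 18): stack=[0,18] mem=[0,0,0,0]
After op 8 (+): stack=[18] mem=[0,0,0,0]
After op 9 (push 9): stack=[18,9] mem=[0,0,0,0]
After op 10 (STO M3): stack=[18] mem=[0,0,0,9]

Answer: 18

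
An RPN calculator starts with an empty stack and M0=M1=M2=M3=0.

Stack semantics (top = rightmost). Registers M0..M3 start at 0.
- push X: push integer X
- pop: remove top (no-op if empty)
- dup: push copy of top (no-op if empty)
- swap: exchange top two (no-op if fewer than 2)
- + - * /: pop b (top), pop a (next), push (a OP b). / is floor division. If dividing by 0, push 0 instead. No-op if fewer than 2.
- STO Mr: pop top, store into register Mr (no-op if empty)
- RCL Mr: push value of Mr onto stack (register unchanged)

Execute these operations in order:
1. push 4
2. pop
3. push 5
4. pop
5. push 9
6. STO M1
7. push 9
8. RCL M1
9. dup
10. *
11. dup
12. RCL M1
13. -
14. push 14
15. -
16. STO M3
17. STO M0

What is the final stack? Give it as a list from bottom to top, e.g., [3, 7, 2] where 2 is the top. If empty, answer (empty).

Answer: [9]

Derivation:
After op 1 (push 4): stack=[4] mem=[0,0,0,0]
After op 2 (pop): stack=[empty] mem=[0,0,0,0]
After op 3 (push 5): stack=[5] mem=[0,0,0,0]
After op 4 (pop): stack=[empty] mem=[0,0,0,0]
After op 5 (push 9): stack=[9] mem=[0,0,0,0]
After op 6 (STO M1): stack=[empty] mem=[0,9,0,0]
After op 7 (push 9): stack=[9] mem=[0,9,0,0]
After op 8 (RCL M1): stack=[9,9] mem=[0,9,0,0]
After op 9 (dup): stack=[9,9,9] mem=[0,9,0,0]
After op 10 (*): stack=[9,81] mem=[0,9,0,0]
After op 11 (dup): stack=[9,81,81] mem=[0,9,0,0]
After op 12 (RCL M1): stack=[9,81,81,9] mem=[0,9,0,0]
After op 13 (-): stack=[9,81,72] mem=[0,9,0,0]
After op 14 (push 14): stack=[9,81,72,14] mem=[0,9,0,0]
After op 15 (-): stack=[9,81,58] mem=[0,9,0,0]
After op 16 (STO M3): stack=[9,81] mem=[0,9,0,58]
After op 17 (STO M0): stack=[9] mem=[81,9,0,58]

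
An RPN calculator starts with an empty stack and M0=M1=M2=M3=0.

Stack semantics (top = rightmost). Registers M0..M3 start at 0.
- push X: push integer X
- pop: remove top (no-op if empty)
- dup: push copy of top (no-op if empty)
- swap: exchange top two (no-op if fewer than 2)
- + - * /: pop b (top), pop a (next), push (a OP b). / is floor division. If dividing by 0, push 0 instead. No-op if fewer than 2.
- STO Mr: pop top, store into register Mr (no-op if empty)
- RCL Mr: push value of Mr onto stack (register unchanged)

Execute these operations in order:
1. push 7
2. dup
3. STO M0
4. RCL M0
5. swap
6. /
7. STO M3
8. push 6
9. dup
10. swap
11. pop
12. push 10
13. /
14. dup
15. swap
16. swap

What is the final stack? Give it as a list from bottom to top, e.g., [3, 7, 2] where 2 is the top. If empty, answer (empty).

After op 1 (push 7): stack=[7] mem=[0,0,0,0]
After op 2 (dup): stack=[7,7] mem=[0,0,0,0]
After op 3 (STO M0): stack=[7] mem=[7,0,0,0]
After op 4 (RCL M0): stack=[7,7] mem=[7,0,0,0]
After op 5 (swap): stack=[7,7] mem=[7,0,0,0]
After op 6 (/): stack=[1] mem=[7,0,0,0]
After op 7 (STO M3): stack=[empty] mem=[7,0,0,1]
After op 8 (push 6): stack=[6] mem=[7,0,0,1]
After op 9 (dup): stack=[6,6] mem=[7,0,0,1]
After op 10 (swap): stack=[6,6] mem=[7,0,0,1]
After op 11 (pop): stack=[6] mem=[7,0,0,1]
After op 12 (push 10): stack=[6,10] mem=[7,0,0,1]
After op 13 (/): stack=[0] mem=[7,0,0,1]
After op 14 (dup): stack=[0,0] mem=[7,0,0,1]
After op 15 (swap): stack=[0,0] mem=[7,0,0,1]
After op 16 (swap): stack=[0,0] mem=[7,0,0,1]

Answer: [0, 0]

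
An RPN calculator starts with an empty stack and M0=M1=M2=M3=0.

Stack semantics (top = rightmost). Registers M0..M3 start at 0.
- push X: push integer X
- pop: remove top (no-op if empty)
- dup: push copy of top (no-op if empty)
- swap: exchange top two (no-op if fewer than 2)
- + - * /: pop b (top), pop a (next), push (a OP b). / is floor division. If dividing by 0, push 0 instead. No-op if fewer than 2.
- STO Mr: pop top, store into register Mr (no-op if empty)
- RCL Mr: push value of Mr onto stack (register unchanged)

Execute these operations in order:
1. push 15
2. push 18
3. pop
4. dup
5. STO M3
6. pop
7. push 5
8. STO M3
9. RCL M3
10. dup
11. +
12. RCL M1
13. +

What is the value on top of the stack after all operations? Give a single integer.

After op 1 (push 15): stack=[15] mem=[0,0,0,0]
After op 2 (push 18): stack=[15,18] mem=[0,0,0,0]
After op 3 (pop): stack=[15] mem=[0,0,0,0]
After op 4 (dup): stack=[15,15] mem=[0,0,0,0]
After op 5 (STO M3): stack=[15] mem=[0,0,0,15]
After op 6 (pop): stack=[empty] mem=[0,0,0,15]
After op 7 (push 5): stack=[5] mem=[0,0,0,15]
After op 8 (STO M3): stack=[empty] mem=[0,0,0,5]
After op 9 (RCL M3): stack=[5] mem=[0,0,0,5]
After op 10 (dup): stack=[5,5] mem=[0,0,0,5]
After op 11 (+): stack=[10] mem=[0,0,0,5]
After op 12 (RCL M1): stack=[10,0] mem=[0,0,0,5]
After op 13 (+): stack=[10] mem=[0,0,0,5]

Answer: 10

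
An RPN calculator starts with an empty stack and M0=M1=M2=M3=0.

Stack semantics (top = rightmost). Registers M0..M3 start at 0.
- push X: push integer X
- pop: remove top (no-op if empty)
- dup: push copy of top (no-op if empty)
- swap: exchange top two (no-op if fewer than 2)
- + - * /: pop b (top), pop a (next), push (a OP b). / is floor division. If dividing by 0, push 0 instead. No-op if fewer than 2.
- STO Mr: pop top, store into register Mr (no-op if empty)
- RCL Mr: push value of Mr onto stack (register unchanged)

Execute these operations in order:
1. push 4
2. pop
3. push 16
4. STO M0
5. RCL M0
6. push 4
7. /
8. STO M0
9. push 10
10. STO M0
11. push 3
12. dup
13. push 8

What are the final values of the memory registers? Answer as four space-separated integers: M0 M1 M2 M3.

Answer: 10 0 0 0

Derivation:
After op 1 (push 4): stack=[4] mem=[0,0,0,0]
After op 2 (pop): stack=[empty] mem=[0,0,0,0]
After op 3 (push 16): stack=[16] mem=[0,0,0,0]
After op 4 (STO M0): stack=[empty] mem=[16,0,0,0]
After op 5 (RCL M0): stack=[16] mem=[16,0,0,0]
After op 6 (push 4): stack=[16,4] mem=[16,0,0,0]
After op 7 (/): stack=[4] mem=[16,0,0,0]
After op 8 (STO M0): stack=[empty] mem=[4,0,0,0]
After op 9 (push 10): stack=[10] mem=[4,0,0,0]
After op 10 (STO M0): stack=[empty] mem=[10,0,0,0]
After op 11 (push 3): stack=[3] mem=[10,0,0,0]
After op 12 (dup): stack=[3,3] mem=[10,0,0,0]
After op 13 (push 8): stack=[3,3,8] mem=[10,0,0,0]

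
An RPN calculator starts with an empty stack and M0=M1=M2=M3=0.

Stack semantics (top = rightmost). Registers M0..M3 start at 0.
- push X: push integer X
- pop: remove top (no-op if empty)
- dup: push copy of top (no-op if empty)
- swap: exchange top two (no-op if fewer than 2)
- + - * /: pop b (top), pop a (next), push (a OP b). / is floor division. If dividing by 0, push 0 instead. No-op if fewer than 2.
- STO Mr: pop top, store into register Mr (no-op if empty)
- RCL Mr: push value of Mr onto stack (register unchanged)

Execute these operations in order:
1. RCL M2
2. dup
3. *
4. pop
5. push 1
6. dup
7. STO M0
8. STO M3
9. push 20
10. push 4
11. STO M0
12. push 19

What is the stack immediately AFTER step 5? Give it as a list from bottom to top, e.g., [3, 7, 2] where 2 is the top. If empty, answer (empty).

After op 1 (RCL M2): stack=[0] mem=[0,0,0,0]
After op 2 (dup): stack=[0,0] mem=[0,0,0,0]
After op 3 (*): stack=[0] mem=[0,0,0,0]
After op 4 (pop): stack=[empty] mem=[0,0,0,0]
After op 5 (push 1): stack=[1] mem=[0,0,0,0]

[1]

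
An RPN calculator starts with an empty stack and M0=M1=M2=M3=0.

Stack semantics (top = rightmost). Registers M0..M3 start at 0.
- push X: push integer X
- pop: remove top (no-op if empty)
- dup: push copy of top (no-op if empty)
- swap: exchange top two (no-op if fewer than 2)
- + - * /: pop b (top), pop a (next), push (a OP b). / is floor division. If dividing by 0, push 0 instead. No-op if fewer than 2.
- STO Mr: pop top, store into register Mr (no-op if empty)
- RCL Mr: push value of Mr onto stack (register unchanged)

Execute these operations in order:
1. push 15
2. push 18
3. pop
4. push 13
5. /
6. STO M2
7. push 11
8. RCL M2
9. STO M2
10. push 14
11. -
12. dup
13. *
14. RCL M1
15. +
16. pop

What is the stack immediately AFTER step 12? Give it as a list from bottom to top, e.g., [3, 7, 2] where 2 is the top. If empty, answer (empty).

After op 1 (push 15): stack=[15] mem=[0,0,0,0]
After op 2 (push 18): stack=[15,18] mem=[0,0,0,0]
After op 3 (pop): stack=[15] mem=[0,0,0,0]
After op 4 (push 13): stack=[15,13] mem=[0,0,0,0]
After op 5 (/): stack=[1] mem=[0,0,0,0]
After op 6 (STO M2): stack=[empty] mem=[0,0,1,0]
After op 7 (push 11): stack=[11] mem=[0,0,1,0]
After op 8 (RCL M2): stack=[11,1] mem=[0,0,1,0]
After op 9 (STO M2): stack=[11] mem=[0,0,1,0]
After op 10 (push 14): stack=[11,14] mem=[0,0,1,0]
After op 11 (-): stack=[-3] mem=[0,0,1,0]
After op 12 (dup): stack=[-3,-3] mem=[0,0,1,0]

[-3, -3]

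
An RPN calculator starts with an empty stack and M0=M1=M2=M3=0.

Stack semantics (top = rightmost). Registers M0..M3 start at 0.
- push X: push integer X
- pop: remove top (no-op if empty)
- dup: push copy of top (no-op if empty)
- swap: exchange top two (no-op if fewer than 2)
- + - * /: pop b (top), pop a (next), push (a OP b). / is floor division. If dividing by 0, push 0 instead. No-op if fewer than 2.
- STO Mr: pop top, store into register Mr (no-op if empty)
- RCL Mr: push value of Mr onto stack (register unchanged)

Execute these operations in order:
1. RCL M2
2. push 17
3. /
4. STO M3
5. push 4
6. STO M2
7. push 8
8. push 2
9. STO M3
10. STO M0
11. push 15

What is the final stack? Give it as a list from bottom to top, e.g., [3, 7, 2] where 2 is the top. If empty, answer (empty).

After op 1 (RCL M2): stack=[0] mem=[0,0,0,0]
After op 2 (push 17): stack=[0,17] mem=[0,0,0,0]
After op 3 (/): stack=[0] mem=[0,0,0,0]
After op 4 (STO M3): stack=[empty] mem=[0,0,0,0]
After op 5 (push 4): stack=[4] mem=[0,0,0,0]
After op 6 (STO M2): stack=[empty] mem=[0,0,4,0]
After op 7 (push 8): stack=[8] mem=[0,0,4,0]
After op 8 (push 2): stack=[8,2] mem=[0,0,4,0]
After op 9 (STO M3): stack=[8] mem=[0,0,4,2]
After op 10 (STO M0): stack=[empty] mem=[8,0,4,2]
After op 11 (push 15): stack=[15] mem=[8,0,4,2]

Answer: [15]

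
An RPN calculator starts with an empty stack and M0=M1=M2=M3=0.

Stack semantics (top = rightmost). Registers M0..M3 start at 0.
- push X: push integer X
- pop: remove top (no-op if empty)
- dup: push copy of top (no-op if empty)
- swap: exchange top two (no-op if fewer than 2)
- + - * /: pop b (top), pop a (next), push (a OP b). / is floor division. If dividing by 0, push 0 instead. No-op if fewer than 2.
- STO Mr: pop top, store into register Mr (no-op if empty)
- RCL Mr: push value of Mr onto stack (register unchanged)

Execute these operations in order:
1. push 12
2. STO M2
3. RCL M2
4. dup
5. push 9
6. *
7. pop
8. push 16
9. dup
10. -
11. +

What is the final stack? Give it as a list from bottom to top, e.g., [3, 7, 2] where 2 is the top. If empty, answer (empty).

Answer: [12]

Derivation:
After op 1 (push 12): stack=[12] mem=[0,0,0,0]
After op 2 (STO M2): stack=[empty] mem=[0,0,12,0]
After op 3 (RCL M2): stack=[12] mem=[0,0,12,0]
After op 4 (dup): stack=[12,12] mem=[0,0,12,0]
After op 5 (push 9): stack=[12,12,9] mem=[0,0,12,0]
After op 6 (*): stack=[12,108] mem=[0,0,12,0]
After op 7 (pop): stack=[12] mem=[0,0,12,0]
After op 8 (push 16): stack=[12,16] mem=[0,0,12,0]
After op 9 (dup): stack=[12,16,16] mem=[0,0,12,0]
After op 10 (-): stack=[12,0] mem=[0,0,12,0]
After op 11 (+): stack=[12] mem=[0,0,12,0]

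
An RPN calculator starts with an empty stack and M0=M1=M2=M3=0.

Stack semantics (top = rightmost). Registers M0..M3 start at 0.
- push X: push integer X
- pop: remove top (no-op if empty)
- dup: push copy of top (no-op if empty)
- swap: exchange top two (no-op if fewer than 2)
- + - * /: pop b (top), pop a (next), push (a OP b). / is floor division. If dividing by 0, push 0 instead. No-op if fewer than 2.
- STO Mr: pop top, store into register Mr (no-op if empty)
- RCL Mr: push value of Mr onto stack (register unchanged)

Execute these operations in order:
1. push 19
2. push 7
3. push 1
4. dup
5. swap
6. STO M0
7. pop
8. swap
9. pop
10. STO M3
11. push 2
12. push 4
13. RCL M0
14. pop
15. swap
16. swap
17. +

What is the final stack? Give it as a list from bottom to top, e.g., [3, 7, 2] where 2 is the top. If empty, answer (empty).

Answer: [6]

Derivation:
After op 1 (push 19): stack=[19] mem=[0,0,0,0]
After op 2 (push 7): stack=[19,7] mem=[0,0,0,0]
After op 3 (push 1): stack=[19,7,1] mem=[0,0,0,0]
After op 4 (dup): stack=[19,7,1,1] mem=[0,0,0,0]
After op 5 (swap): stack=[19,7,1,1] mem=[0,0,0,0]
After op 6 (STO M0): stack=[19,7,1] mem=[1,0,0,0]
After op 7 (pop): stack=[19,7] mem=[1,0,0,0]
After op 8 (swap): stack=[7,19] mem=[1,0,0,0]
After op 9 (pop): stack=[7] mem=[1,0,0,0]
After op 10 (STO M3): stack=[empty] mem=[1,0,0,7]
After op 11 (push 2): stack=[2] mem=[1,0,0,7]
After op 12 (push 4): stack=[2,4] mem=[1,0,0,7]
After op 13 (RCL M0): stack=[2,4,1] mem=[1,0,0,7]
After op 14 (pop): stack=[2,4] mem=[1,0,0,7]
After op 15 (swap): stack=[4,2] mem=[1,0,0,7]
After op 16 (swap): stack=[2,4] mem=[1,0,0,7]
After op 17 (+): stack=[6] mem=[1,0,0,7]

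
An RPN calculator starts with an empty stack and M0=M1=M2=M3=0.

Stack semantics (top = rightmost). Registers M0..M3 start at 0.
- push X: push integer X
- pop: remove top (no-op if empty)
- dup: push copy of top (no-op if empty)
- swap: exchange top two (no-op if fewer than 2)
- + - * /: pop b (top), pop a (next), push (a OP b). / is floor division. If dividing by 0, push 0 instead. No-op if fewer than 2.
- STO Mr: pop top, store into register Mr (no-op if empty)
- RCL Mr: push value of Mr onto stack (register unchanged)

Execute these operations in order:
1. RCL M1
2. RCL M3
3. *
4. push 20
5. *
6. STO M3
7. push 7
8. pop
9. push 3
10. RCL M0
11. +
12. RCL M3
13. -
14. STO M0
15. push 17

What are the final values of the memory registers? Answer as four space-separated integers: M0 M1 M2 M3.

Answer: 3 0 0 0

Derivation:
After op 1 (RCL M1): stack=[0] mem=[0,0,0,0]
After op 2 (RCL M3): stack=[0,0] mem=[0,0,0,0]
After op 3 (*): stack=[0] mem=[0,0,0,0]
After op 4 (push 20): stack=[0,20] mem=[0,0,0,0]
After op 5 (*): stack=[0] mem=[0,0,0,0]
After op 6 (STO M3): stack=[empty] mem=[0,0,0,0]
After op 7 (push 7): stack=[7] mem=[0,0,0,0]
After op 8 (pop): stack=[empty] mem=[0,0,0,0]
After op 9 (push 3): stack=[3] mem=[0,0,0,0]
After op 10 (RCL M0): stack=[3,0] mem=[0,0,0,0]
After op 11 (+): stack=[3] mem=[0,0,0,0]
After op 12 (RCL M3): stack=[3,0] mem=[0,0,0,0]
After op 13 (-): stack=[3] mem=[0,0,0,0]
After op 14 (STO M0): stack=[empty] mem=[3,0,0,0]
After op 15 (push 17): stack=[17] mem=[3,0,0,0]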